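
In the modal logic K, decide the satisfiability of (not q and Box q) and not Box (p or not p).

1. (not q and Box q) and not Box (p or not p), w0
2. not q and Box q, w0
3. not Box (p or not p), w0
4. not q, w0
5. Box q, w0
6. not (p or not p), w1
7. not p, w1
8. p, w1
Accessibility: w0Rw1
Branch closes: p and not p both at w1.
(One branch shown.) All branches close.

Unsatisfiable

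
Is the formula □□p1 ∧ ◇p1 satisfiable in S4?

Yes, satisfiable

1. □□p1 ∧ ◇p1, w0
2. □□p1, w0   [∧-rule on 1]
3. ◇p1, w0   [∧-rule on 1]
4. □p1, w0   [□-rule on 2 via w0Rw0]
5. p1, w0   [□-rule on 4 via w0Rw0]
6. p1, w1   [◇-rule on 3: fresh world w1, w0Rw1]
7. □p1, w1   [□-rule on 2 via w0Rw1]
Accessibility: w0Rw0, w0Rw1, w1Rw1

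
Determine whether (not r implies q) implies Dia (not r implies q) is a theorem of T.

Valid

Tableau for the negation not ((not r implies q) implies Dia (not r implies q)):
1. not ((not r implies q) implies Dia (not r implies q)), 0
2. not r implies q, 0   [neg-implies-rule on 1]
3. not Dia (not r implies q), 0   [neg-implies-rule on 1]
4. not (not r implies q), 0   [neg-Dia-rule on 3 via 0R0]
5. not r, 0   [neg-implies-rule on 4]
6. not q, 0   [neg-implies-rule on 4]
7. q, 0   [implies-rule on 2 (branches; this branch)]
Accessibility: 0R0
Branch closes: q and not q both at 0.
Every branch of the negation's tableau closes; the branch above is one of them.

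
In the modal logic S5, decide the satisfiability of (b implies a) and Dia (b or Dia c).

Satisfiable (open branch found)

1. (b implies a) and Dia (b or Dia c), 0
2. b implies a, 0
3. Dia (b or Dia c), 0
4. a, 0
5. b or Dia c, 1
6. Dia c, 1
7. c, 2
Accessibility: 0R0, 0R1, 0R2, 1R0, 1R1, 1R2, 2R0, 2R1, 2R2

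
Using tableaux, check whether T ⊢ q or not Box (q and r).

Tableau for the negation not (q or not Box (q and r)):
1. not (q or not Box (q and r)), u
2. not q, u   [neg-or-rule on 1]
3. Box (q and r), u   [neg-or-rule on 1]
4. q and r, u   [Box-rule on 3 via uRu]
5. q, u   [and-rule on 4]
6. r, u   [and-rule on 4]
Accessibility: uRu
Branch closes: q and not q both at u.
All branches of the negation close; one closing branch shown above.

Valid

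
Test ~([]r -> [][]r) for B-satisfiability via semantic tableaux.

Yes, satisfiable

1. ~([]r -> [][]r), w0
2. []r, w0   [~->-rule on 1]
3. ~[][]r, w0   [~->-rule on 1]
4. r, w0   [[]-rule on 2 via w0Rw0]
5. ~[]r, w1   [~[]-rule on 3: fresh world w1, w0Rw1]
6. r, w1   [[]-rule on 2 via w0Rw1]
7. ~r, w2   [~[]-rule on 5: fresh world w2, w1Rw2]
Accessibility: w0Rw0, w0Rw1, w1Rw0, w1Rw1, w1Rw2, w2Rw1, w2Rw2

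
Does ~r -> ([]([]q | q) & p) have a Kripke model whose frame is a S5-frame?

1. ~r -> ([]([]q | q) & p), 0
2. []([]q | q) & p, 0
3. []([]q | q), 0
4. p, 0
5. []q | q, 0
6. q, 0
Accessibility: 0R0

Satisfiable (open branch found)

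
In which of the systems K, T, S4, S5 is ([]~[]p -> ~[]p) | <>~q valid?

T, S4, S5

T-tableau for the negation ~(([]~[]p -> ~[]p) | <>~q):
1. ~(([]~[]p -> ~[]p) | <>~q), 0
2. ~([]~[]p -> ~[]p), 0
3. ~<>~q, 0
4. []~[]p, 0
5. []p, 0
6. q, 0
7. ~[]p, 0
8. p, 0
9. ~p, 1
10. q, 1
11. ~[]p, 1
12. p, 1
Accessibility: 0R0, 0R1, 1R1
Branch closes: p and ~p both at 1.
Every branch closes (one shown): valid in T, hence also in S4, S5 (every theorem of T is a theorem of S4 and S5).
K-tableau for the negation ~(([]~[]p -> ~[]p) | <>~q):
1. ~(([]~[]p -> ~[]p) | <>~q), 0
2. ~([]~[]p -> ~[]p), 0
3. ~<>~q, 0
4. []~[]p, 0
5. []p, 0
Complete open branch: countermodel on a K-frame, so not valid in K.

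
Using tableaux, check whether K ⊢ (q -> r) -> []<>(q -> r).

Tableau for the negation ~((q -> r) -> []<>(q -> r)):
1. ~((q -> r) -> []<>(q -> r)), 0
2. q -> r, 0
3. ~[]<>(q -> r), 0
4. r, 0
5. ~<>(q -> r), 1
Accessibility: 0R1
The negation has an open branch (countermodel exists).

Invalid (countermodel exists)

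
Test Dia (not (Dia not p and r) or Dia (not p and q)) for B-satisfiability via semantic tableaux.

1. Dia (not (Dia not p and r) or Dia (not p and q)), w0
2. not (Dia not p and r) or Dia (not p and q), w1
3. Dia (not p and q), w1
4. not p and q, w2
5. not p, w2
6. q, w2
Accessibility: w0Rw0, w0Rw1, w1Rw0, w1Rw1, w1Rw2, w2Rw1, w2Rw2

Yes, satisfiable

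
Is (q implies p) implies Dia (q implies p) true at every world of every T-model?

Tableau for the negation not ((q implies p) implies Dia (q implies p)):
1. not ((q implies p) implies Dia (q implies p)), w0
2. q implies p, w0   [neg-implies-rule on 1]
3. not Dia (q implies p), w0   [neg-implies-rule on 1]
4. not (q implies p), w0   [neg-Dia-rule on 3 via w0Rw0]
5. q, w0   [neg-implies-rule on 4]
6. not p, w0   [neg-implies-rule on 4]
7. p, w0   [implies-rule on 2 (branches; this branch)]
Accessibility: w0Rw0
Branch closes: p and not p both at w0.
All branches of the negation close; one closing branch shown above.

Valid in T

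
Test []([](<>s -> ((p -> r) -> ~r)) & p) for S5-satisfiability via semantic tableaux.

Satisfiable (open branch found)

1. []([](<>s -> ((p -> r) -> ~r)) & p), w0
2. [](<>s -> ((p -> r) -> ~r)) & p, w0
3. [](<>s -> ((p -> r) -> ~r)), w0
4. p, w0
5. <>s -> ((p -> r) -> ~r), w0
6. (p -> r) -> ~r, w0
7. ~r, w0
Accessibility: w0Rw0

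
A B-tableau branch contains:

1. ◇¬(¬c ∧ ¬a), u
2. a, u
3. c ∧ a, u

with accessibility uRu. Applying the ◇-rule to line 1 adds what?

a fresh world v with uRv, and ¬(¬c ∧ ¬a) at v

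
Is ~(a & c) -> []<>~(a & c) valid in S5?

Tableau for the negation ~(~(a & c) -> []<>~(a & c)):
1. ~(~(a & c) -> []<>~(a & c)), 0
2. ~(a & c), 0
3. ~[]<>~(a & c), 0
4. ~c, 0
5. ~<>~(a & c), 1
6. a & c, 0
7. a, 0
8. c, 0
Accessibility: 0R0, 0R1, 1R0, 1R1
Branch closes: c and ~c both at 0.
Every branch of the negation's tableau closes; the branch above is one of them.

Valid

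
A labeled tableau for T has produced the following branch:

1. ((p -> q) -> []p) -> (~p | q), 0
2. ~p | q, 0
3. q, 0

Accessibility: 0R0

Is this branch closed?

Not closed

No world carries both an atom and its negation.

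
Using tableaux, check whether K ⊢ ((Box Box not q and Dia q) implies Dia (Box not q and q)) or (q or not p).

Tableau for the negation not (((Box Box not q and Dia q) implies Dia (Box not q and q)) or (q or not p)):
1. not (((Box Box not q and Dia q) implies Dia (Box not q and q)) or (q or not p)), u
2. not ((Box Box not q and Dia q) implies Dia (Box not q and q)), u   [neg-or-rule on 1]
3. not (q or not p), u   [neg-or-rule on 1]
4. Box Box not q and Dia q, u   [neg-implies-rule on 2]
5. not Dia (Box not q and q), u   [neg-implies-rule on 2]
6. not q, u   [neg-or-rule on 3]
7. p, u   [neg-or-rule on 3]
8. Box Box not q, u   [and-rule on 4]
9. Dia q, u   [and-rule on 4]
10. q, v   [Dia-rule on 9: fresh world v, uRv]
11. not (Box not q and q), v   [neg-Dia-rule on 5 via uRv]
12. Box not q, v   [Box-rule on 8 via uRv]
13. not Box not q, v   [neg-and-rule on 11 (branches; this branch)]
14. q, w   [neg-Box-rule on 13: fresh world w, vRw]
15. not q, w   [Box-rule on 12 via vRw]
Accessibility: uRv, vRw
Branch closes: q and not q both at w.
Every branch of the negation's tableau closes; the branch above is one of them.

Valid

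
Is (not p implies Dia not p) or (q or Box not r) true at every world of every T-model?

Tableau for the negation not ((not p implies Dia not p) or (q or Box not r)):
1. not ((not p implies Dia not p) or (q or Box not r)), w0
2. not (not p implies Dia not p), w0   [neg-or-rule on 1]
3. not (q or Box not r), w0   [neg-or-rule on 1]
4. not p, w0   [neg-implies-rule on 2]
5. not Dia not p, w0   [neg-implies-rule on 2]
6. not q, w0   [neg-or-rule on 3]
7. not Box not r, w0   [neg-or-rule on 3]
8. p, w0   [neg-Dia-rule on 5 via w0Rw0]
Accessibility: w0Rw0
Branch closes: p and not p both at w0.
All branches of the negation close; one closing branch shown above.

Yes, valid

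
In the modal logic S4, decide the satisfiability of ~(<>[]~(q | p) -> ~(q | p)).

1. ~(<>[]~(q | p) -> ~(q | p)), u
2. <>[]~(q | p), u
3. q | p, u
4. p, u
5. []~(q | p), v
6. ~(q | p), v
7. ~q, v
8. ~p, v
Accessibility: uRu, uRv, vRv

Satisfiable (open branch found)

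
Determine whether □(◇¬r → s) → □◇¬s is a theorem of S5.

Tableau for the negation ¬(□(◇¬r → s) → □◇¬s):
1. ¬(□(◇¬r → s) → □◇¬s), w0
2. □(◇¬r → s), w0
3. ¬□◇¬s, w0
4. ◇¬r → s, w0
5. s, w0
6. ¬◇¬s, w1
7. ◇¬r → s, w1
8. s, w1
Accessibility: w0Rw0, w0Rw1, w1Rw0, w1Rw1
The negation has an open branch (countermodel exists).

Invalid (countermodel exists)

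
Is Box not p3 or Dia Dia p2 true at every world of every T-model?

Not valid

Tableau for the negation not (Box not p3 or Dia Dia p2):
1. not (Box not p3 or Dia Dia p2), w0
2. not Box not p3, w0
3. not Dia Dia p2, w0
4. not Dia p2, w0
5. not p2, w0
6. p3, w1
7. not Dia p2, w1
8. not p2, w1
Accessibility: w0Rw0, w0Rw1, w1Rw1
The negation has an open branch (countermodel exists).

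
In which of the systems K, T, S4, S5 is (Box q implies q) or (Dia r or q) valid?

T, S4, S5

T-tableau for the negation not ((Box q implies q) or (Dia r or q)):
1. not ((Box q implies q) or (Dia r or q)), 0
2. not (Box q implies q), 0
3. not (Dia r or q), 0
4. Box q, 0
5. not q, 0
6. not Dia r, 0
7. q, 0
Accessibility: 0R0
Branch closes: q and not q both at 0.
Every branch closes (one shown): valid in T, hence also in S4, S5 (every theorem of T is a theorem of S4 and S5).
K-tableau for the negation not ((Box q implies q) or (Dia r or q)):
1. not ((Box q implies q) or (Dia r or q)), 0
2. not (Box q implies q), 0
3. not (Dia r or q), 0
4. Box q, 0
5. not q, 0
6. not Dia r, 0
Complete open branch: countermodel on a K-frame, so not valid in K.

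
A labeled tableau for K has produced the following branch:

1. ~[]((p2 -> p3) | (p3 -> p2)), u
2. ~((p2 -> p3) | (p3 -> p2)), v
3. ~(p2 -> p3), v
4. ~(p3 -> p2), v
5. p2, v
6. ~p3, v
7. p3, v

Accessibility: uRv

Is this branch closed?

Closed

Both p3 and ~p3 appear at v.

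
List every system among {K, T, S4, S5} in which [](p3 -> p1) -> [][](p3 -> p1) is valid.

S4, S5

S4-tableau for the negation ~([](p3 -> p1) -> [][](p3 -> p1)):
1. ~([](p3 -> p1) -> [][](p3 -> p1)), 0
2. [](p3 -> p1), 0
3. ~[][](p3 -> p1), 0
4. p3 -> p1, 0
5. p1, 0
6. ~[](p3 -> p1), 1
7. p3 -> p1, 1
8. p1, 1
9. ~(p3 -> p1), 2
10. p3, 2
11. ~p1, 2
12. p3 -> p1, 2
13. p1, 2
Accessibility: 0R0, 0R1, 0R2, 1R1, 1R2, 2R2
Branch closes: p1 and ~p1 both at 2.
Every branch closes (one shown): valid in S4, hence also in S5 (every theorem of S4 is a theorem of S5).
T-tableau for the negation ~([](p3 -> p1) -> [][](p3 -> p1)):
1. ~([](p3 -> p1) -> [][](p3 -> p1)), 0
2. [](p3 -> p1), 0
3. ~[][](p3 -> p1), 0
4. p3 -> p1, 0
5. p1, 0
6. ~[](p3 -> p1), 1
7. p3 -> p1, 1
8. p1, 1
9. ~(p3 -> p1), 2
10. p3, 2
11. ~p1, 2
Accessibility: 0R0, 0R1, 1R1, 1R2, 2R2
Complete open branch: countermodel on a T-frame, so not valid in T, nor in K (the same frame is also a K-frame).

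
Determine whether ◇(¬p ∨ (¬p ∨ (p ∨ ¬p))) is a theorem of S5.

Tableau for the negation ¬◇(¬p ∨ (¬p ∨ (p ∨ ¬p))):
1. ¬◇(¬p ∨ (¬p ∨ (p ∨ ¬p))), w0
2. ¬(¬p ∨ (¬p ∨ (p ∨ ¬p))), w0
3. p, w0
4. ¬(¬p ∨ (p ∨ ¬p)), w0
5. ¬(p ∨ ¬p), w0
6. ¬p, w0
Accessibility: w0Rw0
Branch closes: p and ¬p both at w0.
All branches of the negation close; one closing branch shown above.

Valid in S5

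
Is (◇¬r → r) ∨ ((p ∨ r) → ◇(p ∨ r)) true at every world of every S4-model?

Tableau for the negation ¬((◇¬r → r) ∨ ((p ∨ r) → ◇(p ∨ r))):
1. ¬((◇¬r → r) ∨ ((p ∨ r) → ◇(p ∨ r))), w0
2. ¬(◇¬r → r), w0
3. ¬((p ∨ r) → ◇(p ∨ r)), w0
4. ◇¬r, w0
5. ¬r, w0
6. p ∨ r, w0
7. ¬◇(p ∨ r), w0
8. ¬(p ∨ r), w0
9. ¬p, w0
10. r, w0
Accessibility: w0Rw0
Branch closes: r and ¬r both at w0.
All branches of the negation close; one closing branch shown above.

Yes, valid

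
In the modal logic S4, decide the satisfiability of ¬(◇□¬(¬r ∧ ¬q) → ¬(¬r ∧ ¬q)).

1. ¬(◇□¬(¬r ∧ ¬q) → ¬(¬r ∧ ¬q)), w0
2. ◇□¬(¬r ∧ ¬q), w0
3. ¬r ∧ ¬q, w0
4. ¬r, w0
5. ¬q, w0
6. □¬(¬r ∧ ¬q), w1
7. ¬(¬r ∧ ¬q), w1
8. q, w1
Accessibility: w0Rw0, w0Rw1, w1Rw1

Satisfiable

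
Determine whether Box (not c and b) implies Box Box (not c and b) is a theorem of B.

Not valid

Tableau for the negation not (Box (not c and b) implies Box Box (not c and b)):
1. not (Box (not c and b) implies Box Box (not c and b)), w0
2. Box (not c and b), w0
3. not Box Box (not c and b), w0
4. not c and b, w0
5. not c, w0
6. b, w0
7. not Box (not c and b), w1
8. not c and b, w1
9. not c, w1
10. b, w1
11. not (not c and b), w2
12. not b, w2
Accessibility: w0Rw0, w0Rw1, w1Rw0, w1Rw1, w1Rw2, w2Rw1, w2Rw2
The negation has an open branch (countermodel exists).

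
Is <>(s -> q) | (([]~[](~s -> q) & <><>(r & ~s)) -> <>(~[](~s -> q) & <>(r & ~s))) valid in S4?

Tableau for the negation ~(<>(s -> q) | (([]~[](~s -> q) & <><>(r & ~s)) -> <>(~[](~s -> q) & <>(r & ~s)))):
1. ~(<>(s -> q) | (([]~[](~s -> q) & <><>(r & ~s)) -> <>(~[](~s -> q) & <>(r & ~s)))), u
2. ~<>(s -> q), u
3. ~(([]~[](~s -> q) & <><>(r & ~s)) -> <>(~[](~s -> q) & <>(r & ~s))), u
4. []~[](~s -> q) & <><>(r & ~s), u
5. ~<>(~[](~s -> q) & <>(r & ~s)), u
6. []~[](~s -> q), u
7. <><>(r & ~s), u
8. ~(s -> q), u
9. s, u
10. ~q, u
11. ~(~[](~s -> q) & <>(r & ~s)), u
12. ~[](~s -> q), u
13. ~<>(r & ~s), u
14. ~(r & ~s), u
15. <>(r & ~s), v
16. ~(s -> q), v
17. s, v
18. ~q, v
19. ~(~[](~s -> q) & <>(r & ~s)), v
20. ~[](~s -> q), v
21. ~(r & ~s), v
22. [](~s -> q), v
23. ~s -> q, v
24. ~(~s -> q), w
25. ~s, w
26. ~q, w
27. ~(s -> q), w
28. s, w
Accessibility: uRu, uRv, uRw, vRv, wRw
Branch closes: s and ~s both at w.
Every branch of the negation's tableau closes; the branch above is one of them.

Valid in S4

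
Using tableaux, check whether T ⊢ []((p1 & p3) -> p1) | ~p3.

Yes, valid

Tableau for the negation ~([]((p1 & p3) -> p1) | ~p3):
1. ~([]((p1 & p3) -> p1) | ~p3), u
2. ~[]((p1 & p3) -> p1), u   [~|-rule on 1]
3. p3, u   [~|-rule on 1]
4. ~((p1 & p3) -> p1), v   [~[]-rule on 2: fresh world v, uRv]
5. p1 & p3, v   [~->-rule on 4]
6. ~p1, v   [~->-rule on 4]
7. p1, v   [&-rule on 5]
8. p3, v   [&-rule on 5]
Accessibility: uRu, uRv, vRv
Branch closes: p1 and ~p1 both at v.
Every branch of the negation's tableau closes; the branch above is one of them.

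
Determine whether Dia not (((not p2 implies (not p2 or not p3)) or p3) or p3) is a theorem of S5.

Tableau for the negation not Dia not (((not p2 implies (not p2 or not p3)) or p3) or p3):
1. not Dia not (((not p2 implies (not p2 or not p3)) or p3) or p3), 0
2. ((not p2 implies (not p2 or not p3)) or p3) or p3, 0   [neg-Dia-rule on 1 via 0R0]
3. p3, 0   [or-rule on 2 (branches; this branch)]
Accessibility: 0R0
The negation has an open branch (countermodel exists).

No, not valid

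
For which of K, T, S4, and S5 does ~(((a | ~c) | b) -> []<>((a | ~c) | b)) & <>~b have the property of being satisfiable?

K, T, S4

S5-tableau for the formula:
1. ~(((a | ~c) | b) -> []<>((a | ~c) | b)) & <>~b, 0
2. ~(((a | ~c) | b) -> []<>((a | ~c) | b)), 0
3. <>~b, 0
4. (a | ~c) | b, 0
5. ~[]<>((a | ~c) | b), 0
6. a | ~c, 0
7. ~c, 0
8. ~b, 1
9. ~<>((a | ~c) | b), 2
10. ~((a | ~c) | b), 0
11. ~(a | ~c), 0
12. ~b, 0
13. ~a, 0
14. c, 0
Accessibility: 0R0, 0R1, 0R2, 1R0, 1R1, 1R2, 2R0, 2R1, 2R2
Branch closes: c and ~c both at 0.
Every branch closes (one shown): unsatisfiable in S5.
S4-tableau for the formula:
1. ~(((a | ~c) | b) -> []<>((a | ~c) | b)) & <>~b, 0
2. ~(((a | ~c) | b) -> []<>((a | ~c) | b)), 0
3. <>~b, 0
4. (a | ~c) | b, 0
5. ~[]<>((a | ~c) | b), 0
6. b, 0
7. ~b, 1
8. ~<>((a | ~c) | b), 2
9. ~((a | ~c) | b), 2
10. ~(a | ~c), 2
11. ~b, 2
12. ~a, 2
13. c, 2
Accessibility: 0R0, 0R1, 0R2, 1R1, 2R2
Complete open branch: satisfiable in S4, hence also in K, T (this S4-model is also a K-model and a T-model).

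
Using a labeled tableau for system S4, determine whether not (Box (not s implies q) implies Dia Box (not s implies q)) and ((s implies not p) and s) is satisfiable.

No, unsatisfiable

1. not (Box (not s implies q) implies Dia Box (not s implies q)) and ((s implies not p) and s), w0
2. not (Box (not s implies q) implies Dia Box (not s implies q)), w0
3. (s implies not p) and s, w0
4. Box (not s implies q), w0
5. not Dia Box (not s implies q), w0
6. s implies not p, w0
7. s, w0
8. not s implies q, w0
9. not Box (not s implies q), w0
10. not p, w0
11. q, w0
12. not (not s implies q), w1
13. not s, w1
14. not q, w1
15. not s implies q, w1
16. not Box (not s implies q), w1
17. q, w1
Accessibility: w0Rw0, w0Rw1, w1Rw1
Branch closes: q and not q both at w1.
(One branch shown.) All branches close.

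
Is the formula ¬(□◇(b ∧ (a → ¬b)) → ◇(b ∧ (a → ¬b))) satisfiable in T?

Unsatisfiable

1. ¬(□◇(b ∧ (a → ¬b)) → ◇(b ∧ (a → ¬b))), u
2. □◇(b ∧ (a → ¬b)), u   [¬→-rule on 1]
3. ¬◇(b ∧ (a → ¬b)), u   [¬→-rule on 1]
4. ◇(b ∧ (a → ¬b)), u   [□-rule on 2 via uRu]
5. ¬(b ∧ (a → ¬b)), u   [¬◇-rule on 3 via uRu]
6. ¬(a → ¬b), u   [¬∧-rule on 5 (branches; this branch)]
7. a, u   [¬→-rule on 6]
8. b, u   [¬→-rule on 6]
9. b ∧ (a → ¬b), v   [◇-rule on 4: fresh world v, uRv]
10. b, v   [∧-rule on 9]
11. a → ¬b, v   [∧-rule on 9]
12. ◇(b ∧ (a → ¬b)), v   [□-rule on 2 via uRv]
13. ¬(b ∧ (a → ¬b)), v   [¬◇-rule on 3 via uRv]
14. ¬a, v   [→-rule on 11 (branches; this branch)]
15. ¬(a → ¬b), v   [¬∧-rule on 13 (branches; this branch)]
16. a, v   [¬→-rule on 15]
Accessibility: uRu, uRv, vRv
Branch closes: a and ¬a both at v.
(One branch shown.) All branches close.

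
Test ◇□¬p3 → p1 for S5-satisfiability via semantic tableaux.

Satisfiable (open branch found)

1. ◇□¬p3 → p1, u
2. p1, u
Accessibility: uRu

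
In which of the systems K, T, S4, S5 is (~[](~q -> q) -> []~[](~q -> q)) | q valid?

S5-tableau for the negation ~((~[](~q -> q) -> []~[](~q -> q)) | q):
1. ~((~[](~q -> q) -> []~[](~q -> q)) | q), u
2. ~(~[](~q -> q) -> []~[](~q -> q)), u
3. ~q, u
4. ~[](~q -> q), u
5. ~[]~[](~q -> q), u
6. ~(~q -> q), v
7. ~q, v
8. [](~q -> q), w
9. ~q -> q, u
10. ~q -> q, v
11. ~q -> q, w
12. q, u
Accessibility: uRu, uRv, uRw, vRu, vRv, vRw, wRu, wRv, wRw
Branch closes: q and ~q both at u.
Every branch closes (one shown): valid in S5.
S4-tableau for the negation ~((~[](~q -> q) -> []~[](~q -> q)) | q):
1. ~((~[](~q -> q) -> []~[](~q -> q)) | q), u
2. ~(~[](~q -> q) -> []~[](~q -> q)), u
3. ~q, u
4. ~[](~q -> q), u
5. ~[]~[](~q -> q), u
6. ~(~q -> q), v
7. ~q, v
8. [](~q -> q), w
9. ~q -> q, w
10. q, w
Accessibility: uRu, uRv, uRw, vRv, wRw
Complete open branch: countermodel on an S4-frame, so not valid in S4, nor in K, T (the same frame is also a K-frame and a T-frame).

S5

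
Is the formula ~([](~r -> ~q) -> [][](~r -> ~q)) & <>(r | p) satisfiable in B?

1. ~([](~r -> ~q) -> [][](~r -> ~q)) & <>(r | p), u
2. ~([](~r -> ~q) -> [][](~r -> ~q)), u
3. <>(r | p), u
4. [](~r -> ~q), u
5. ~[][](~r -> ~q), u
6. ~r -> ~q, u
7. ~q, u
8. r | p, v
9. ~r -> ~q, v
10. p, v
11. ~q, v
12. ~[](~r -> ~q), w
13. ~r -> ~q, w
14. ~q, w
15. ~(~r -> ~q), x
16. ~r, x
17. q, x
Accessibility: uRu, uRv, uRw, vRu, vRv, wRu, wRw, wRx, xRw, xRx

Satisfiable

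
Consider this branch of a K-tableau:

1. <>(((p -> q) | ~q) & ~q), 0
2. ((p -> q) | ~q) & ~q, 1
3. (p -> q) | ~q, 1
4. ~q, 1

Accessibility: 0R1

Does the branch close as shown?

There is no literal clash: for every atom and world, at most one sign appears.

Open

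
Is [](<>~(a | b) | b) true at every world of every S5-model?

Not valid

Tableau for the negation ~[](<>~(a | b) | b):
1. ~[](<>~(a | b) | b), w0
2. ~(<>~(a | b) | b), w1
3. ~<>~(a | b), w1
4. ~b, w1
5. a | b, w0
6. a | b, w1
7. b, w0
8. a, w1
Accessibility: w0Rw0, w0Rw1, w1Rw0, w1Rw1
The negation has an open branch (countermodel exists).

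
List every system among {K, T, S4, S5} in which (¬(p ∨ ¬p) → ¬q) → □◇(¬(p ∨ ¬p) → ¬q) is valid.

T, S4, S5

K-tableau for the negation ¬((¬(p ∨ ¬p) → ¬q) → □◇(¬(p ∨ ¬p) → ¬q)):
1. ¬((¬(p ∨ ¬p) → ¬q) → □◇(¬(p ∨ ¬p) → ¬q)), u
2. ¬(p ∨ ¬p) → ¬q, u
3. ¬□◇(¬(p ∨ ¬p) → ¬q), u
4. ¬q, u
5. ¬◇(¬(p ∨ ¬p) → ¬q), v
Accessibility: uRv
Complete open branch: countermodel on a K-frame, so not valid in K.
T-tableau for the negation ¬((¬(p ∨ ¬p) → ¬q) → □◇(¬(p ∨ ¬p) → ¬q)):
1. ¬((¬(p ∨ ¬p) → ¬q) → □◇(¬(p ∨ ¬p) → ¬q)), u
2. ¬(p ∨ ¬p) → ¬q, u
3. ¬□◇(¬(p ∨ ¬p) → ¬q), u
4. p ∨ ¬p, u
5. ¬p, u
6. ¬◇(¬(p ∨ ¬p) → ¬q), v
7. ¬(¬(p ∨ ¬p) → ¬q), v
8. ¬(p ∨ ¬p), v
9. q, v
10. ¬p, v
11. p, v
Accessibility: uRu, uRv, vRv
Branch closes: p and ¬p both at v.
Every branch closes (one shown): valid in T, hence also in S4, S5 (every theorem of T is a theorem of S4 and S5).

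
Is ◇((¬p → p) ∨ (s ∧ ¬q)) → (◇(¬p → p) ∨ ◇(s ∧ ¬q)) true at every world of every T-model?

Valid in T

Tableau for the negation ¬(◇((¬p → p) ∨ (s ∧ ¬q)) → (◇(¬p → p) ∨ ◇(s ∧ ¬q))):
1. ¬(◇((¬p → p) ∨ (s ∧ ¬q)) → (◇(¬p → p) ∨ ◇(s ∧ ¬q))), 0
2. ◇((¬p → p) ∨ (s ∧ ¬q)), 0
3. ¬(◇(¬p → p) ∨ ◇(s ∧ ¬q)), 0
4. ¬◇(¬p → p), 0
5. ¬◇(s ∧ ¬q), 0
6. ¬(¬p → p), 0
7. ¬p, 0
8. ¬(s ∧ ¬q), 0
9. q, 0
10. (¬p → p) ∨ (s ∧ ¬q), 1
11. ¬(¬p → p), 1
12. ¬p, 1
13. ¬(s ∧ ¬q), 1
14. s ∧ ¬q, 1
15. s, 1
16. ¬q, 1
17. q, 1
Accessibility: 0R0, 0R1, 1R1
Branch closes: q and ¬q both at 1.
Every branch of the negation's tableau closes; the branch above is one of them.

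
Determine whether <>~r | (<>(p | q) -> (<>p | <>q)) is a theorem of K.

Valid in K

Tableau for the negation ~(<>~r | (<>(p | q) -> (<>p | <>q))):
1. ~(<>~r | (<>(p | q) -> (<>p | <>q))), u
2. ~<>~r, u   [~|-rule on 1]
3. ~(<>(p | q) -> (<>p | <>q)), u   [~|-rule on 1]
4. <>(p | q), u   [~->-rule on 3]
5. ~(<>p | <>q), u   [~->-rule on 3]
6. ~<>p, u   [~|-rule on 5]
7. ~<>q, u   [~|-rule on 5]
8. p | q, v   [<>-rule on 4: fresh world v, uRv]
9. r, v   [~<>-rule on 2 via uRv]
10. ~p, v   [~<>-rule on 6 via uRv]
11. ~q, v   [~<>-rule on 7 via uRv]
12. q, v   [|-rule on 8 (branches; this branch)]
Accessibility: uRv
Branch closes: q and ~q both at v.
All branches of the negation close; one closing branch shown above.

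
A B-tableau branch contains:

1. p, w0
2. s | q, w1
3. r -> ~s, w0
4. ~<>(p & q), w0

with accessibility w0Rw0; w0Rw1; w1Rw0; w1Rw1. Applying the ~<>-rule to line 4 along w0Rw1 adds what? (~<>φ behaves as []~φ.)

~(p & q), w1

~<>φ behaves as []~φ: propagate the negated body to each accessible world.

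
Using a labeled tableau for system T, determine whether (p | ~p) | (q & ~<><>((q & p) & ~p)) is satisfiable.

Satisfiable

1. (p | ~p) | (q & ~<><>((q & p) & ~p)), w0
2. q & ~<><>((q & p) & ~p), w0   [|-rule on 1 (branches; this branch)]
3. q, w0   [&-rule on 2]
4. ~<><>((q & p) & ~p), w0   [&-rule on 2]
5. ~<>((q & p) & ~p), w0   [~<>-rule on 4 via w0Rw0]
6. ~((q & p) & ~p), w0   [~<>-rule on 5 via w0Rw0]
7. p, w0   [~&-rule on 6 (branches; this branch)]
Accessibility: w0Rw0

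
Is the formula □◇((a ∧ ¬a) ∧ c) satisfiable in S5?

Unsatisfiable

1. □◇((a ∧ ¬a) ∧ c), u
2. ◇((a ∧ ¬a) ∧ c), u
3. (a ∧ ¬a) ∧ c, v
4. a ∧ ¬a, v
5. c, v
6. a, v
7. ¬a, v
Accessibility: uRu, uRv, vRu, vRv
Branch closes: a and ¬a both at v.
Every branch closes; the branch above is one of them.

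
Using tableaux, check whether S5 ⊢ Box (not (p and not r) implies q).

Tableau for the negation not Box (not (p and not r) implies q):
1. not Box (not (p and not r) implies q), w0
2. not (not (p and not r) implies q), w1   [neg-Box-rule on 1: fresh world w1, w0Rw1]
3. not (p and not r), w1   [neg-implies-rule on 2]
4. not q, w1   [neg-implies-rule on 2]
5. r, w1   [neg-and-rule on 3 (branches; this branch)]
Accessibility: w0Rw0, w0Rw1, w1Rw0, w1Rw1
The negation has an open branch (countermodel exists).

No, not valid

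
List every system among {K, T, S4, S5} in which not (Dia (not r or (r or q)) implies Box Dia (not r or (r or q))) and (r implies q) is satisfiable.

K

K-tableau for the formula:
1. not (Dia (not r or (r or q)) implies Box Dia (not r or (r or q))) and (r implies q), 0
2. not (Dia (not r or (r or q)) implies Box Dia (not r or (r or q))), 0   [and-rule on 1]
3. r implies q, 0   [and-rule on 1]
4. Dia (not r or (r or q)), 0   [neg-implies-rule on 2]
5. not Box Dia (not r or (r or q)), 0   [neg-implies-rule on 2]
6. q, 0   [implies-rule on 3 (branches; this branch)]
7. not r or (r or q), 1   [Dia-rule on 4: fresh world 1, 0R1]
8. r or q, 1   [or-rule on 7 (branches; this branch)]
9. q, 1   [or-rule on 8 (branches; this branch)]
10. not Dia (not r or (r or q)), 2   [neg-Box-rule on 5: fresh world 2, 0R2]
Accessibility: 0R1, 0R2
Complete open branch: satisfiable in K.
T-tableau for the formula:
1. not (Dia (not r or (r or q)) implies Box Dia (not r or (r or q))) and (r implies q), 0
2. not (Dia (not r or (r or q)) implies Box Dia (not r or (r or q))), 0   [and-rule on 1]
3. r implies q, 0   [and-rule on 1]
4. Dia (not r or (r or q)), 0   [neg-implies-rule on 2]
5. not Box Dia (not r or (r or q)), 0   [neg-implies-rule on 2]
6. q, 0   [implies-rule on 3 (branches; this branch)]
7. not r or (r or q), 1   [Dia-rule on 4: fresh world 1, 0R1]
8. r or q, 1   [or-rule on 7 (branches; this branch)]
9. q, 1   [or-rule on 8 (branches; this branch)]
10. not Dia (not r or (r or q)), 2   [neg-Box-rule on 5: fresh world 2, 0R2]
11. not (not r or (r or q)), 2   [neg-Dia-rule on 10 via 2R2]
12. r, 2   [neg-or-rule on 11]
13. not (r or q), 2   [neg-or-rule on 11]
14. not r, 2   [neg-or-rule on 13]
15. not q, 2   [neg-or-rule on 13]
Accessibility: 0R0, 0R1, 0R2, 1R1, 2R2
Branch closes: r and not r both at 2.
Every branch closes (one shown): unsatisfiable in T, hence also in S4, S5 (every S4/S5-frame is a T-frame).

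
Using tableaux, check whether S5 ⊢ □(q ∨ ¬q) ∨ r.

Valid in S5

Tableau for the negation ¬(□(q ∨ ¬q) ∨ r):
1. ¬(□(q ∨ ¬q) ∨ r), 0
2. ¬□(q ∨ ¬q), 0
3. ¬r, 0
4. ¬(q ∨ ¬q), 1
5. ¬q, 1
6. q, 1
Accessibility: 0R0, 0R1, 1R0, 1R1
Branch closes: q and ¬q both at 1.
Every branch of the negation's tableau closes; the branch above is one of them.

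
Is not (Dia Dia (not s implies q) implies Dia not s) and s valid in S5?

Not valid

Tableau for the negation not (not (Dia Dia (not s implies q) implies Dia not s) and s):
1. not (not (Dia Dia (not s implies q) implies Dia not s) and s), 0
2. not s, 0
Accessibility: 0R0
The negation has an open branch (countermodel exists).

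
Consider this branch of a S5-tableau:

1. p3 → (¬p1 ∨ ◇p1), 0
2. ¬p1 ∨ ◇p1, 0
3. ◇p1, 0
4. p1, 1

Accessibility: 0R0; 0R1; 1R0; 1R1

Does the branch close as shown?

No atom appears with both signs at the same world.

No, open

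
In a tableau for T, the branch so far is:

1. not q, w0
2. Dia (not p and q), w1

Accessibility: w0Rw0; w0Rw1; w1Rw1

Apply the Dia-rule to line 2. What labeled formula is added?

a fresh world w2 with w1Rw2, and not p and q at w2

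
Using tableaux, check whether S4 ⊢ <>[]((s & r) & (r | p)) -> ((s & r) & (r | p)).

No, not valid

Tableau for the negation ~(<>[]((s & r) & (r | p)) -> ((s & r) & (r | p))):
1. ~(<>[]((s & r) & (r | p)) -> ((s & r) & (r | p))), w0
2. <>[]((s & r) & (r | p)), w0
3. ~((s & r) & (r | p)), w0
4. ~(r | p), w0
5. ~r, w0
6. ~p, w0
7. []((s & r) & (r | p)), w1
8. (s & r) & (r | p), w1
9. s & r, w1
10. r | p, w1
11. s, w1
12. r, w1
13. p, w1
Accessibility: w0Rw0, w0Rw1, w1Rw1
The negation has an open branch (countermodel exists).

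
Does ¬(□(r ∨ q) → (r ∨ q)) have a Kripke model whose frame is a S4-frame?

1. ¬(□(r ∨ q) → (r ∨ q)), 0
2. □(r ∨ q), 0   [¬→-rule on 1]
3. ¬(r ∨ q), 0   [¬→-rule on 1]
4. ¬r, 0   [¬∨-rule on 3]
5. ¬q, 0   [¬∨-rule on 3]
6. r ∨ q, 0   [□-rule on 2 via 0R0]
7. q, 0   [∨-rule on 6 (branches; this branch)]
Accessibility: 0R0
Branch closes: q and ¬q both at 0.
(One branch shown.) All branches close.

Unsatisfiable (every branch closes)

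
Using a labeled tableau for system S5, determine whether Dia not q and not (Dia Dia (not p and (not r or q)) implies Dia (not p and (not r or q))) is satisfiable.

Unsatisfiable (every branch closes)

1. Dia not q and not (Dia Dia (not p and (not r or q)) implies Dia (not p and (not r or q))), u
2. Dia not q, u   [and-rule on 1]
3. not (Dia Dia (not p and (not r or q)) implies Dia (not p and (not r or q))), u   [and-rule on 1]
4. Dia Dia (not p and (not r or q)), u   [neg-implies-rule on 3]
5. not Dia (not p and (not r or q)), u   [neg-implies-rule on 3]
6. not (not p and (not r or q)), u   [neg-Dia-rule on 5 via uRu]
7. not (not r or q), u   [neg-and-rule on 6 (branches; this branch)]
8. r, u   [neg-or-rule on 7]
9. not q, u   [neg-or-rule on 7]
10. not q, v   [Dia-rule on 2: fresh world v, uRv]
11. not (not p and (not r or q)), v   [neg-Dia-rule on 5 via uRv]
12. not (not r or q), v   [neg-and-rule on 11 (branches; this branch)]
13. r, v   [neg-or-rule on 12]
14. Dia (not p and (not r or q)), w   [Dia-rule on 4: fresh world w, uRw]
15. not (not p and (not r or q)), w   [neg-Dia-rule on 5 via uRw]
16. not (not r or q), w   [neg-and-rule on 15 (branches; this branch)]
17. r, w   [neg-or-rule on 16]
18. not q, w   [neg-or-rule on 16]
19. not p and (not r or q), x   [Dia-rule on 14: fresh world x, wRx]
20. not p, x   [and-rule on 19]
21. not r or q, x   [and-rule on 19]
22. not (not p and (not r or q)), x   [neg-Dia-rule on 5 via uRx]
23. q, x   [or-rule on 21 (branches; this branch)]
24. not (not r or q), x   [neg-and-rule on 22 (branches; this branch)]
25. r, x   [neg-or-rule on 24]
26. not q, x   [neg-or-rule on 24]
Accessibility: uRu, uRv, uRw, uRx, vRu, vRv, vRw, vRx, wRu, wRv, wRw, wRx, xRu, xRv, xRw, xRx
Branch closes: q and not q both at x.
Every branch closes; the branch above is one of them.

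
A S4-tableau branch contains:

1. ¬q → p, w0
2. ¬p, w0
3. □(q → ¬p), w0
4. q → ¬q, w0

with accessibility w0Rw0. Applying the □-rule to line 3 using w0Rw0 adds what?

q → ¬p, w0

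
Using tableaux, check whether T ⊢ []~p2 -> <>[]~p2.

Valid in T

Tableau for the negation ~([]~p2 -> <>[]~p2):
1. ~([]~p2 -> <>[]~p2), w0
2. []~p2, w0
3. ~<>[]~p2, w0
4. ~p2, w0
5. ~[]~p2, w0
6. p2, w1
7. ~p2, w1
Accessibility: w0Rw0, w0Rw1, w1Rw1
Branch closes: p2 and ~p2 both at w1.
All branches of the negation close; one closing branch shown above.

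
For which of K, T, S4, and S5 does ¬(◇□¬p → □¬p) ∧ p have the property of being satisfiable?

S4-tableau for the formula:
1. ¬(◇□¬p → □¬p) ∧ p, u
2. ¬(◇□¬p → □¬p), u
3. p, u
4. ◇□¬p, u
5. ¬□¬p, u
6. □¬p, v
7. ¬p, v
8. p, w
Accessibility: uRu, uRv, uRw, vRv, wRw
Complete open branch: satisfiable in S4, hence also in K, T (this S4-model is also a K-model and a T-model).
S5-tableau for the formula:
1. ¬(◇□¬p → □¬p) ∧ p, u
2. ¬(◇□¬p → □¬p), u
3. p, u
4. ◇□¬p, u
5. ¬□¬p, u
6. □¬p, v
7. ¬p, u
Accessibility: uRu, uRv, vRu, vRv
Branch closes: p and ¬p both at u.
Every branch closes (one shown): unsatisfiable in S5.

K, T, S4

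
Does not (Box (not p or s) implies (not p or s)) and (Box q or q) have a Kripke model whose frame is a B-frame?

1. not (Box (not p or s) implies (not p or s)) and (Box q or q), w0
2. not (Box (not p or s) implies (not p or s)), w0   [and-rule on 1]
3. Box q or q, w0   [and-rule on 1]
4. Box (not p or s), w0   [neg-implies-rule on 2]
5. not (not p or s), w0   [neg-implies-rule on 2]
6. p, w0   [neg-or-rule on 5]
7. not s, w0   [neg-or-rule on 5]
8. not p or s, w0   [Box-rule on 4 via w0Rw0]
9. Box q, w0   [or-rule on 3 (branches; this branch)]
10. q, w0   [Box-rule on 9 via w0Rw0]
11. s, w0   [or-rule on 8 (branches; this branch)]
Accessibility: w0Rw0
Branch closes: s and not s both at w0.
Every branch closes; the branch above is one of them.

Unsatisfiable (every branch closes)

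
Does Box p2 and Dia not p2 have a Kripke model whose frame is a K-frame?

1. Box p2 and Dia not p2, w0
2. Box p2, w0
3. Dia not p2, w0
4. not p2, w1
5. p2, w1
Accessibility: w0Rw1
Branch closes: p2 and not p2 both at w1.
All branches of the tableau close; one closing branch shown above.

No, unsatisfiable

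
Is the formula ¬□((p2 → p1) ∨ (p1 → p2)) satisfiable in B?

1. ¬□((p2 → p1) ∨ (p1 → p2)), w0
2. ¬((p2 → p1) ∨ (p1 → p2)), w1   [¬□-rule on 1: fresh world w1, w0Rw1]
3. ¬(p2 → p1), w1   [¬∨-rule on 2]
4. ¬(p1 → p2), w1   [¬∨-rule on 2]
5. p2, w1   [¬→-rule on 3]
6. ¬p1, w1   [¬→-rule on 3]
7. p1, w1   [¬→-rule on 4]
8. ¬p2, w1   [¬→-rule on 4]
Accessibility: w0Rw0, w0Rw1, w1Rw0, w1Rw1
Branch closes: p1 and ¬p1 both at w1.
(One branch shown.) All branches close.

Unsatisfiable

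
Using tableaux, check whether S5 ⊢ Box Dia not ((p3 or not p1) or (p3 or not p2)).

No, not valid

Tableau for the negation not Box Dia not ((p3 or not p1) or (p3 or not p2)):
1. not Box Dia not ((p3 or not p1) or (p3 or not p2)), 0
2. not Dia not ((p3 or not p1) or (p3 or not p2)), 1
3. (p3 or not p1) or (p3 or not p2), 0
4. (p3 or not p1) or (p3 or not p2), 1
5. p3 or not p2, 0
6. p3 or not p2, 1
7. not p2, 0
8. not p2, 1
Accessibility: 0R0, 0R1, 1R0, 1R1
The negation has an open branch (countermodel exists).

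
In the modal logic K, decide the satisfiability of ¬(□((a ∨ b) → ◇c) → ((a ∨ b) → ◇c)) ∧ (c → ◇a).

Yes, satisfiable

1. ¬(□((a ∨ b) → ◇c) → ((a ∨ b) → ◇c)) ∧ (c → ◇a), u
2. ¬(□((a ∨ b) → ◇c) → ((a ∨ b) → ◇c)), u
3. c → ◇a, u
4. □((a ∨ b) → ◇c), u
5. ¬((a ∨ b) → ◇c), u
6. a ∨ b, u
7. ¬◇c, u
8. ◇a, u
9. b, u
10. a, v
11. (a ∨ b) → ◇c, v
12. ¬c, v
13. ◇c, v
14. c, w
Accessibility: uRv, vRw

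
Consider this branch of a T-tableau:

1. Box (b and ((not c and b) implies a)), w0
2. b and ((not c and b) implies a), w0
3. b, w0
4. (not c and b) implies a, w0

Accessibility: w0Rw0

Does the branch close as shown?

There is no literal clash: for every atom and world, at most one sign appears.

Not closed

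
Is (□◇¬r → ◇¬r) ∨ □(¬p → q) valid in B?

Valid

Tableau for the negation ¬((□◇¬r → ◇¬r) ∨ □(¬p → q)):
1. ¬((□◇¬r → ◇¬r) ∨ □(¬p → q)), 0
2. ¬(□◇¬r → ◇¬r), 0   [¬∨-rule on 1]
3. ¬□(¬p → q), 0   [¬∨-rule on 1]
4. □◇¬r, 0   [¬→-rule on 2]
5. ¬◇¬r, 0   [¬→-rule on 2]
6. ◇¬r, 0   [□-rule on 4 via 0R0]
7. r, 0   [¬◇-rule on 5 via 0R0]
8. ¬(¬p → q), 1   [¬□-rule on 3: fresh world 1, 0R1]
9. ¬p, 1   [¬→-rule on 8]
10. ¬q, 1   [¬→-rule on 8]
11. ◇¬r, 1   [□-rule on 4 via 0R1]
12. r, 1   [¬◇-rule on 5 via 0R1]
13. ¬r, 2   [◇-rule on 6: fresh world 2, 0R2]
14. ◇¬r, 2   [□-rule on 4 via 0R2]
15. r, 2   [¬◇-rule on 5 via 0R2]
Accessibility: 0R0, 0R1, 0R2, 1R0, 1R1, 2R0, 2R2
Branch closes: r and ¬r both at 2.
Every branch of the negation's tableau closes; the branch above is one of them.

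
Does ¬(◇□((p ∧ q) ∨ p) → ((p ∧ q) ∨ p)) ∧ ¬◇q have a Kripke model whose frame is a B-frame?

Unsatisfiable (every branch closes)

1. ¬(◇□((p ∧ q) ∨ p) → ((p ∧ q) ∨ p)) ∧ ¬◇q, w0
2. ¬(◇□((p ∧ q) ∨ p) → ((p ∧ q) ∨ p)), w0   [∧-rule on 1]
3. ¬◇q, w0   [∧-rule on 1]
4. ◇□((p ∧ q) ∨ p), w0   [¬→-rule on 2]
5. ¬((p ∧ q) ∨ p), w0   [¬→-rule on 2]
6. ¬(p ∧ q), w0   [¬∨-rule on 5]
7. ¬p, w0   [¬∨-rule on 5]
8. ¬q, w0   [¬◇-rule on 3 via w0Rw0]
9. □((p ∧ q) ∨ p), w1   [◇-rule on 4: fresh world w1, w0Rw1]
10. ¬q, w1   [¬◇-rule on 3 via w0Rw1]
11. (p ∧ q) ∨ p, w0   [□-rule on 9 via w1Rw0]
12. (p ∧ q) ∨ p, w1   [□-rule on 9 via w1Rw1]
13. p ∧ q, w0   [∨-rule on 11 (branches; this branch)]
14. p, w0   [∧-rule on 13]
15. q, w0   [∧-rule on 13]
Accessibility: w0Rw0, w0Rw1, w1Rw0, w1Rw1
Branch closes: p and ¬p both at w0.
(One branch shown.) All branches close.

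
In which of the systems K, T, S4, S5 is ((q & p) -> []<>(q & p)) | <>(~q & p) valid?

S4-tableau for the negation ~(((q & p) -> []<>(q & p)) | <>(~q & p)):
1. ~(((q & p) -> []<>(q & p)) | <>(~q & p)), 0
2. ~((q & p) -> []<>(q & p)), 0   [~|-rule on 1]
3. ~<>(~q & p), 0   [~|-rule on 1]
4. q & p, 0   [~->-rule on 2]
5. ~[]<>(q & p), 0   [~->-rule on 2]
6. q, 0   [&-rule on 4]
7. p, 0   [&-rule on 4]
8. ~(~q & p), 0   [~<>-rule on 3 via 0R0]
9. ~<>(q & p), 1   [~[]-rule on 5: fresh world 1, 0R1]
10. ~(~q & p), 1   [~<>-rule on 3 via 0R1]
11. ~(q & p), 1   [~<>-rule on 9 via 1R1]
12. ~p, 1   [~&-rule on 10 (branches; this branch)]
Accessibility: 0R0, 0R1, 1R1
Complete open branch: countermodel on an S4-frame, so not valid in S4, nor in K, T (the same frame is also a K-frame and a T-frame).
S5-tableau for the negation ~(((q & p) -> []<>(q & p)) | <>(~q & p)):
1. ~(((q & p) -> []<>(q & p)) | <>(~q & p)), 0
2. ~((q & p) -> []<>(q & p)), 0   [~|-rule on 1]
3. ~<>(~q & p), 0   [~|-rule on 1]
4. q & p, 0   [~->-rule on 2]
5. ~[]<>(q & p), 0   [~->-rule on 2]
6. q, 0   [&-rule on 4]
7. p, 0   [&-rule on 4]
8. ~(~q & p), 0   [~<>-rule on 3 via 0R0]
9. ~<>(q & p), 1   [~[]-rule on 5: fresh world 1, 0R1]
10. ~(~q & p), 1   [~<>-rule on 3 via 0R1]
11. ~(q & p), 0   [~<>-rule on 9 via 1R0]
12. ~(q & p), 1   [~<>-rule on 9 via 1R1]
13. ~p, 1   [~&-rule on 10 (branches; this branch)]
14. ~p, 0   [~&-rule on 11 (branches; this branch)]
Accessibility: 0R0, 0R1, 1R0, 1R1
Branch closes: p and ~p both at 0.
Every branch closes (one shown): valid in S5.

S5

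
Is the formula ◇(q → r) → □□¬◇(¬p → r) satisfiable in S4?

1. ◇(q → r) → □□¬◇(¬p → r), w0
2. □□¬◇(¬p → r), w0
3. □¬◇(¬p → r), w0
4. ¬◇(¬p → r), w0
5. ¬(¬p → r), w0
6. ¬p, w0
7. ¬r, w0
Accessibility: w0Rw0

Yes, satisfiable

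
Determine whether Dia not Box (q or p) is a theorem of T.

Invalid (countermodel exists)

Tableau for the negation not Dia not Box (q or p):
1. not Dia not Box (q or p), 0
2. Box (q or p), 0
3. q or p, 0
4. p, 0
Accessibility: 0R0
The negation has an open branch (countermodel exists).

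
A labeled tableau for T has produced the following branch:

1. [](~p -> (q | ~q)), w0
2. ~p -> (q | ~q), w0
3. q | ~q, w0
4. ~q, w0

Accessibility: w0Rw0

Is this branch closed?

No, open

No world carries both an atom and its negation.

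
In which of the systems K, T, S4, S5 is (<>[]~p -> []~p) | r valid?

S5

S5-tableau for the negation ~((<>[]~p -> []~p) | r):
1. ~((<>[]~p -> []~p) | r), 0
2. ~(<>[]~p -> []~p), 0
3. ~r, 0
4. <>[]~p, 0
5. ~[]~p, 0
6. []~p, 1
7. ~p, 0
8. ~p, 1
9. p, 2
10. ~p, 2
Accessibility: 0R0, 0R1, 0R2, 1R0, 1R1, 1R2, 2R0, 2R1, 2R2
Branch closes: p and ~p both at 2.
Every branch closes (one shown): valid in S5.
S4-tableau for the negation ~((<>[]~p -> []~p) | r):
1. ~((<>[]~p -> []~p) | r), 0
2. ~(<>[]~p -> []~p), 0
3. ~r, 0
4. <>[]~p, 0
5. ~[]~p, 0
6. []~p, 1
7. ~p, 1
8. p, 2
Accessibility: 0R0, 0R1, 0R2, 1R1, 2R2
Complete open branch: countermodel on an S4-frame, so not valid in S4, nor in K, T (the same frame is also a K-frame and a T-frame).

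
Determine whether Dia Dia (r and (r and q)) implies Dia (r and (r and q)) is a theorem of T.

Tableau for the negation not (Dia Dia (r and (r and q)) implies Dia (r and (r and q))):
1. not (Dia Dia (r and (r and q)) implies Dia (r and (r and q))), w0
2. Dia Dia (r and (r and q)), w0
3. not Dia (r and (r and q)), w0
4. not (r and (r and q)), w0
5. not (r and q), w0
6. not q, w0
7. Dia (r and (r and q)), w1
8. not (r and (r and q)), w1
9. not (r and q), w1
10. not q, w1
11. r and (r and q), w2
12. r, w2
13. r and q, w2
14. q, w2
Accessibility: w0Rw0, w0Rw1, w1Rw1, w1Rw2, w2Rw2
The negation has an open branch (countermodel exists).

No, not valid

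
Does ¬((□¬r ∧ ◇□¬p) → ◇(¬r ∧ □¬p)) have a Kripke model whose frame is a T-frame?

1. ¬((□¬r ∧ ◇□¬p) → ◇(¬r ∧ □¬p)), 0
2. □¬r ∧ ◇□¬p, 0
3. ¬◇(¬r ∧ □¬p), 0
4. □¬r, 0
5. ◇□¬p, 0
6. ¬(¬r ∧ □¬p), 0
7. ¬r, 0
8. ¬□¬p, 0
9. □¬p, 1
10. ¬(¬r ∧ □¬p), 1
11. ¬r, 1
12. ¬p, 1
13. ¬□¬p, 1
14. p, 2
15. ¬(¬r ∧ □¬p), 2
16. ¬r, 2
17. ¬□¬p, 2
18. p, 3
19. ¬p, 3
Accessibility: 0R0, 0R1, 0R2, 1R1, 1R3, 2R2, 3R3
Branch closes: p and ¬p both at 3.
(One branch shown.) All branches close.

Unsatisfiable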